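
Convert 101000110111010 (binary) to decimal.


Positional values:
Bit 1: 1 × 2^1 = 2
Bit 3: 1 × 2^3 = 8
Bit 4: 1 × 2^4 = 16
Bit 5: 1 × 2^5 = 32
Bit 7: 1 × 2^7 = 128
Bit 8: 1 × 2^8 = 256
Bit 12: 1 × 2^12 = 4096
Bit 14: 1 × 2^14 = 16384
Sum = 2 + 8 + 16 + 32 + 128 + 256 + 4096 + 16384
= 20922


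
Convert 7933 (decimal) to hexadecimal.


Divide by 16 repeatedly:
7933 ÷ 16 = 495 remainder 13 (D)
495 ÷ 16 = 30 remainder 15 (F)
30 ÷ 16 = 1 remainder 14 (E)
1 ÷ 16 = 0 remainder 1 (1)
Reading remainders bottom-up:
= 0x1EFD


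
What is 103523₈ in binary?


Each octal digit → 3 binary bits:
  1 = 001
  0 = 000
  3 = 011
  5 = 101
  2 = 010
  3 = 011
Concatenate: 001 000 011 101 010 011
= 001000011101010011


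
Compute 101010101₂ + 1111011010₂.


Align and add column by column (LSB to MSB, carry propagating):
  00101010101
+ 01111011010
  -----------
  col 0: 1 + 0 + 0 (carry in) = 1 → bit 1, carry out 0
  col 1: 0 + 1 + 0 (carry in) = 1 → bit 1, carry out 0
  col 2: 1 + 0 + 0 (carry in) = 1 → bit 1, carry out 0
  col 3: 0 + 1 + 0 (carry in) = 1 → bit 1, carry out 0
  col 4: 1 + 1 + 0 (carry in) = 2 → bit 0, carry out 1
  col 5: 0 + 0 + 1 (carry in) = 1 → bit 1, carry out 0
  col 6: 1 + 1 + 0 (carry in) = 2 → bit 0, carry out 1
  col 7: 0 + 1 + 1 (carry in) = 2 → bit 0, carry out 1
  col 8: 1 + 1 + 1 (carry in) = 3 → bit 1, carry out 1
  col 9: 0 + 1 + 1 (carry in) = 2 → bit 0, carry out 1
  col 10: 0 + 0 + 1 (carry in) = 1 → bit 1, carry out 0
Reading bits MSB→LSB: 10100101111
Strip leading zeros: 10100101111
= 10100101111


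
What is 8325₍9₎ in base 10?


Positional values (base 9):
  5 × 9^0 = 5 × 1 = 5
  2 × 9^1 = 2 × 9 = 18
  3 × 9^2 = 3 × 81 = 243
  8 × 9^3 = 8 × 729 = 5832
Sum = 5 + 18 + 243 + 5832
= 6098


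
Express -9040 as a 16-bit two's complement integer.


Original: 0010001101010000
Step 1 - Invert all bits: 1101110010101111
Step 2 - Add 1: 1101110010101111 + 1
= 1101110010110000 (represents -9040)


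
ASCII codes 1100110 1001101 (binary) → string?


Codes (binary): 1100110 1001101
Per-code ASCII lookup:
  1100110 = 102  (range 97-122: lowercase, 102 - 97 = 5) → 'f'
  1001101 = 77  (range 65-90: uppercase, 77 - 65 = 12) → 'M'
= 'fM'


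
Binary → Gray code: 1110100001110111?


Binary: 1110100001110111
Gray code: G = B XOR (B >> 1)
B >> 1 = 0111010000111011
1110100001110111 XOR 0111010000111011:
  1 XOR 0 = 1
  1 XOR 1 = 0
  1 XOR 1 = 0
  0 XOR 1 = 1
  1 XOR 0 = 1
  0 XOR 1 = 1
  0 XOR 0 = 0
  0 XOR 0 = 0
  0 XOR 0 = 0
  1 XOR 0 = 1
  1 XOR 1 = 0
  1 XOR 1 = 0
  0 XOR 1 = 1
  1 XOR 0 = 1
  1 XOR 1 = 0
  1 XOR 1 = 0
= 1001110001001100


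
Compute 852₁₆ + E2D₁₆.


Align and add column by column (LSB to MSB, each column mod 16 with carry):
  0852
+ 0E2D
  ----
  col 0: 2(2) + D(13) + 0 (carry in) = 15 → F(15), carry out 0
  col 1: 5(5) + 2(2) + 0 (carry in) = 7 → 7(7), carry out 0
  col 2: 8(8) + E(14) + 0 (carry in) = 22 → 6(6), carry out 1
  col 3: 0(0) + 0(0) + 1 (carry in) = 1 → 1(1), carry out 0
Reading digits MSB→LSB: 167F
Strip leading zeros: 167F
= 0x167F


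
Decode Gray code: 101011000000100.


Gray code: 101011000000100
MSB stays the same: 1
Each subsequent bit = prev_binary XOR current_gray:
  B[1] = 1 XOR 0 = 1
  B[2] = 1 XOR 1 = 0
  B[3] = 0 XOR 0 = 0
  B[4] = 0 XOR 1 = 1
  B[5] = 1 XOR 1 = 0
  B[6] = 0 XOR 0 = 0
  B[7] = 0 XOR 0 = 0
  B[8] = 0 XOR 0 = 0
  B[9] = 0 XOR 0 = 0
  B[10] = 0 XOR 0 = 0
  B[11] = 0 XOR 0 = 0
  B[12] = 0 XOR 1 = 1
  B[13] = 1 XOR 0 = 1
  B[14] = 1 XOR 0 = 1
= 110010000000111 (25607 decimal)


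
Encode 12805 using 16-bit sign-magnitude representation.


Sign bit: 0 (positive)
Magnitude: 12805 = 011001000000101
= 0011001000000101


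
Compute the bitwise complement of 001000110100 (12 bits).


Original: 001000110100
Invert all bits:
  bit 0: 0 → 1
  bit 1: 0 → 1
  bit 2: 1 → 0
  bit 3: 0 → 1
  bit 4: 0 → 1
  bit 5: 0 → 1
  bit 6: 1 → 0
  bit 7: 1 → 0
  bit 8: 0 → 1
  bit 9: 1 → 0
  bit 10: 0 → 1
  bit 11: 0 → 1
= 110111001011


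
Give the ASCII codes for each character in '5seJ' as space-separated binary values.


String: '5seJ'  (4 characters)
Per-character ASCII lookup:
  '5': digits start at 48: '5' = 48 + 5 = 53 → 110101
  's': lowercase starts at 97: 's' = 97 + 18 = 115 → 1110011
  'e': lowercase starts at 97: 'e' = 97 + 4 = 101 → 1100101
  'J': uppercase starts at 65: 'J' = 65 + 9 = 74 → 1001010
= 110101 1110011 1100101 1001010


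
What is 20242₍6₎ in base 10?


Positional values (base 6):
  2 × 6^0 = 2 × 1 = 2
  4 × 6^1 = 4 × 6 = 24
  2 × 6^2 = 2 × 36 = 72
  0 × 6^3 = 0 × 216 = 0
  2 × 6^4 = 2 × 1296 = 2592
Sum = 2 + 24 + 72 + 0 + 2592
= 2690


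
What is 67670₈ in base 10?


Positional values:
Position 0: 0 × 8^0 = 0
Position 1: 7 × 8^1 = 56
Position 2: 6 × 8^2 = 384
Position 3: 7 × 8^3 = 3584
Position 4: 6 × 8^4 = 24576
Sum = 0 + 56 + 384 + 3584 + 24576
= 28600


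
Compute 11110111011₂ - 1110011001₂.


Align and subtract column by column (LSB to MSB, borrowing when needed):
  11110111011
- 01110011001
  -----------
  col 0: (1 - 0 borrow-in) - 1 → 1 - 1 = 0, borrow out 0
  col 1: (1 - 0 borrow-in) - 0 → 1 - 0 = 1, borrow out 0
  col 2: (0 - 0 borrow-in) - 0 → 0 - 0 = 0, borrow out 0
  col 3: (1 - 0 borrow-in) - 1 → 1 - 1 = 0, borrow out 0
  col 4: (1 - 0 borrow-in) - 1 → 1 - 1 = 0, borrow out 0
  col 5: (1 - 0 borrow-in) - 0 → 1 - 0 = 1, borrow out 0
  col 6: (0 - 0 borrow-in) - 0 → 0 - 0 = 0, borrow out 0
  col 7: (1 - 0 borrow-in) - 1 → 1 - 1 = 0, borrow out 0
  col 8: (1 - 0 borrow-in) - 1 → 1 - 1 = 0, borrow out 0
  col 9: (1 - 0 borrow-in) - 1 → 1 - 1 = 0, borrow out 0
  col 10: (1 - 0 borrow-in) - 0 → 1 - 0 = 1, borrow out 0
Reading bits MSB→LSB: 10000100010
Strip leading zeros: 10000100010
= 10000100010


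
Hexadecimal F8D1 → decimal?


Positional values:
Position 0: 1 × 16^0 = 1 × 1 = 1
Position 1: D × 16^1 = 13 × 16 = 208
Position 2: 8 × 16^2 = 8 × 256 = 2048
Position 3: F × 16^3 = 15 × 4096 = 61440
Sum = 1 + 208 + 2048 + 61440
= 63697


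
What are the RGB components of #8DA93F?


Hex: #8DA93F
R = 8D₁₆ = 141
G = A9₁₆ = 169
B = 3F₁₆ = 63
= RGB(141, 169, 63)


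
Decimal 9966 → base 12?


Divide by 12 repeatedly:
9966 ÷ 12 = 830 remainder 6
830 ÷ 12 = 69 remainder 2
69 ÷ 12 = 5 remainder 9
5 ÷ 12 = 0 remainder 5
Reading remainders bottom-up:
= 5926


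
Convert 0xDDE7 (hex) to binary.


Each hex digit → 4 binary bits:
  D = 1101
  D = 1101
  E = 1110
  7 = 0111
Concatenate: 1101 1101 1110 0111
= 1101110111100111


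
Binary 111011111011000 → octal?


Group into 3-bit groups: 111011111011000
  111 = 7
  011 = 3
  111 = 7
  011 = 3
  000 = 0
= 0o73730


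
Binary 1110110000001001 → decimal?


Positional values:
Bit 0: 1 × 2^0 = 1
Bit 3: 1 × 2^3 = 8
Bit 10: 1 × 2^10 = 1024
Bit 11: 1 × 2^11 = 2048
Bit 13: 1 × 2^13 = 8192
Bit 14: 1 × 2^14 = 16384
Bit 15: 1 × 2^15 = 32768
Sum = 1 + 8 + 1024 + 2048 + 8192 + 16384 + 32768
= 60425


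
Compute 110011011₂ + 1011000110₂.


Align and add column by column (LSB to MSB, carry propagating):
  00110011011
+ 01011000110
  -----------
  col 0: 1 + 0 + 0 (carry in) = 1 → bit 1, carry out 0
  col 1: 1 + 1 + 0 (carry in) = 2 → bit 0, carry out 1
  col 2: 0 + 1 + 1 (carry in) = 2 → bit 0, carry out 1
  col 3: 1 + 0 + 1 (carry in) = 2 → bit 0, carry out 1
  col 4: 1 + 0 + 1 (carry in) = 2 → bit 0, carry out 1
  col 5: 0 + 0 + 1 (carry in) = 1 → bit 1, carry out 0
  col 6: 0 + 1 + 0 (carry in) = 1 → bit 1, carry out 0
  col 7: 1 + 1 + 0 (carry in) = 2 → bit 0, carry out 1
  col 8: 1 + 0 + 1 (carry in) = 2 → bit 0, carry out 1
  col 9: 0 + 1 + 1 (carry in) = 2 → bit 0, carry out 1
  col 10: 0 + 0 + 1 (carry in) = 1 → bit 1, carry out 0
Reading bits MSB→LSB: 10001100001
Strip leading zeros: 10001100001
= 10001100001


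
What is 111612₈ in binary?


Each octal digit → 3 binary bits:
  1 = 001
  1 = 001
  1 = 001
  6 = 110
  1 = 001
  2 = 010
Concatenate: 001 001 001 110 001 010
= 001001001110001010


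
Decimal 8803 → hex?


Divide by 16 repeatedly:
8803 ÷ 16 = 550 remainder 3 (3)
550 ÷ 16 = 34 remainder 6 (6)
34 ÷ 16 = 2 remainder 2 (2)
2 ÷ 16 = 0 remainder 2 (2)
Reading remainders bottom-up:
= 0x2263


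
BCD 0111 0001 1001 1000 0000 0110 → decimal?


Each 4-bit group → digit:
  0111 → 7
  0001 → 1
  1001 → 9
  1000 → 8
  0000 → 0
  0110 → 6
= 719806


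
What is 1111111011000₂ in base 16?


Group into 4-bit nibbles: 0001111111011000
  0001 = 1
  1111 = F
  1101 = D
  1000 = 8
= 0x1FD8


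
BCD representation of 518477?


Each digit → 4-bit binary:
  5 → 0101
  1 → 0001
  8 → 1000
  4 → 0100
  7 → 0111
  7 → 0111
= 0101 0001 1000 0100 0111 0111


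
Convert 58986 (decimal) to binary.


Divide by 2 repeatedly:
58986 ÷ 2 = 29493 remainder 0
29493 ÷ 2 = 14746 remainder 1
14746 ÷ 2 = 7373 remainder 0
7373 ÷ 2 = 3686 remainder 1
3686 ÷ 2 = 1843 remainder 0
1843 ÷ 2 = 921 remainder 1
921 ÷ 2 = 460 remainder 1
460 ÷ 2 = 230 remainder 0
230 ÷ 2 = 115 remainder 0
115 ÷ 2 = 57 remainder 1
57 ÷ 2 = 28 remainder 1
28 ÷ 2 = 14 remainder 0
14 ÷ 2 = 7 remainder 0
7 ÷ 2 = 3 remainder 1
3 ÷ 2 = 1 remainder 1
1 ÷ 2 = 0 remainder 1
Reading remainders bottom-up:
= 1110011001101010


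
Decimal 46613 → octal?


Divide by 8 repeatedly:
46613 ÷ 8 = 5826 remainder 5
5826 ÷ 8 = 728 remainder 2
728 ÷ 8 = 91 remainder 0
91 ÷ 8 = 11 remainder 3
11 ÷ 8 = 1 remainder 3
1 ÷ 8 = 0 remainder 1
Reading remainders bottom-up:
= 0o133025


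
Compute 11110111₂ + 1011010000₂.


Align and add column by column (LSB to MSB, carry propagating):
  00011110111
+ 01011010000
  -----------
  col 0: 1 + 0 + 0 (carry in) = 1 → bit 1, carry out 0
  col 1: 1 + 0 + 0 (carry in) = 1 → bit 1, carry out 0
  col 2: 1 + 0 + 0 (carry in) = 1 → bit 1, carry out 0
  col 3: 0 + 0 + 0 (carry in) = 0 → bit 0, carry out 0
  col 4: 1 + 1 + 0 (carry in) = 2 → bit 0, carry out 1
  col 5: 1 + 0 + 1 (carry in) = 2 → bit 0, carry out 1
  col 6: 1 + 1 + 1 (carry in) = 3 → bit 1, carry out 1
  col 7: 1 + 1 + 1 (carry in) = 3 → bit 1, carry out 1
  col 8: 0 + 0 + 1 (carry in) = 1 → bit 1, carry out 0
  col 9: 0 + 1 + 0 (carry in) = 1 → bit 1, carry out 0
  col 10: 0 + 0 + 0 (carry in) = 0 → bit 0, carry out 0
Reading bits MSB→LSB: 01111000111
Strip leading zeros: 1111000111
= 1111000111


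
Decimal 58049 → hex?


Divide by 16 repeatedly:
58049 ÷ 16 = 3628 remainder 1 (1)
3628 ÷ 16 = 226 remainder 12 (C)
226 ÷ 16 = 14 remainder 2 (2)
14 ÷ 16 = 0 remainder 14 (E)
Reading remainders bottom-up:
= 0xE2C1


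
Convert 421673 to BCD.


Each digit → 4-bit binary:
  4 → 0100
  2 → 0010
  1 → 0001
  6 → 0110
  7 → 0111
  3 → 0011
= 0100 0010 0001 0110 0111 0011


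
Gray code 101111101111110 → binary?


Gray code: 101111101111110
MSB stays the same: 1
Each subsequent bit = prev_binary XOR current_gray:
  B[1] = 1 XOR 0 = 1
  B[2] = 1 XOR 1 = 0
  B[3] = 0 XOR 1 = 1
  B[4] = 1 XOR 1 = 0
  B[5] = 0 XOR 1 = 1
  B[6] = 1 XOR 1 = 0
  B[7] = 0 XOR 0 = 0
  B[8] = 0 XOR 1 = 1
  B[9] = 1 XOR 1 = 0
  B[10] = 0 XOR 1 = 1
  B[11] = 1 XOR 1 = 0
  B[12] = 0 XOR 1 = 1
  B[13] = 1 XOR 1 = 0
  B[14] = 0 XOR 0 = 0
= 110101001010100 (27220 decimal)


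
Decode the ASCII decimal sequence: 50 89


Codes (decimal): 50 89
Per-code ASCII lookup:
  50  (range 48-57: digits, 50 - 48 = 2) → '2'
  89  (range 65-90: uppercase, 89 - 65 = 24) → 'Y'
= '2Y'


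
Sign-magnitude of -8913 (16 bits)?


Sign bit: 1 (negative)
Magnitude: 8913 = 010001011010001
= 1010001011010001


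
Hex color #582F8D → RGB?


Hex: #582F8D
R = 58₁₆ = 88
G = 2F₁₆ = 47
B = 8D₁₆ = 141
= RGB(88, 47, 141)


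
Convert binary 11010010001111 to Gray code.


Binary: 11010010001111
Gray code: G = B XOR (B >> 1)
B >> 1 = 01101001000111
11010010001111 XOR 01101001000111:
  1 XOR 0 = 1
  1 XOR 1 = 0
  0 XOR 1 = 1
  1 XOR 0 = 1
  0 XOR 1 = 1
  0 XOR 0 = 0
  1 XOR 0 = 1
  0 XOR 1 = 1
  0 XOR 0 = 0
  0 XOR 0 = 0
  1 XOR 0 = 1
  1 XOR 1 = 0
  1 XOR 1 = 0
  1 XOR 1 = 0
= 10111011001000


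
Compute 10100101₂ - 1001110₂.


Align and subtract column by column (LSB to MSB, borrowing when needed):
  10100101
- 01001110
  --------
  col 0: (1 - 0 borrow-in) - 0 → 1 - 0 = 1, borrow out 0
  col 1: (0 - 0 borrow-in) - 1 → borrow from next column: (0+2) - 1 = 1, borrow out 1
  col 2: (1 - 1 borrow-in) - 1 → borrow from next column: (0+2) - 1 = 1, borrow out 1
  col 3: (0 - 1 borrow-in) - 1 → borrow from next column: (-1+2) - 1 = 0, borrow out 1
  col 4: (0 - 1 borrow-in) - 0 → borrow from next column: (-1+2) - 0 = 1, borrow out 1
  col 5: (1 - 1 borrow-in) - 0 → 0 - 0 = 0, borrow out 0
  col 6: (0 - 0 borrow-in) - 1 → borrow from next column: (0+2) - 1 = 1, borrow out 1
  col 7: (1 - 1 borrow-in) - 0 → 0 - 0 = 0, borrow out 0
Reading bits MSB→LSB: 01010111
Strip leading zeros: 1010111
= 1010111


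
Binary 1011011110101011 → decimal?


Positional values:
Bit 0: 1 × 2^0 = 1
Bit 1: 1 × 2^1 = 2
Bit 3: 1 × 2^3 = 8
Bit 5: 1 × 2^5 = 32
Bit 7: 1 × 2^7 = 128
Bit 8: 1 × 2^8 = 256
Bit 9: 1 × 2^9 = 512
Bit 10: 1 × 2^10 = 1024
Bit 12: 1 × 2^12 = 4096
Bit 13: 1 × 2^13 = 8192
Bit 15: 1 × 2^15 = 32768
Sum = 1 + 2 + 8 + 32 + 128 + 256 + 512 + 1024 + 4096 + 8192 + 32768
= 47019


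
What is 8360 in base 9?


Divide by 9 repeatedly:
8360 ÷ 9 = 928 remainder 8
928 ÷ 9 = 103 remainder 1
103 ÷ 9 = 11 remainder 4
11 ÷ 9 = 1 remainder 2
1 ÷ 9 = 0 remainder 1
Reading remainders bottom-up:
= 12418


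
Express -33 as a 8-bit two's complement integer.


Original: 00100001
Step 1 - Invert all bits: 11011110
Step 2 - Add 1: 11011110 + 1
= 11011111 (represents -33)


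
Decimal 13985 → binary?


Divide by 2 repeatedly:
13985 ÷ 2 = 6992 remainder 1
6992 ÷ 2 = 3496 remainder 0
3496 ÷ 2 = 1748 remainder 0
1748 ÷ 2 = 874 remainder 0
874 ÷ 2 = 437 remainder 0
437 ÷ 2 = 218 remainder 1
218 ÷ 2 = 109 remainder 0
109 ÷ 2 = 54 remainder 1
54 ÷ 2 = 27 remainder 0
27 ÷ 2 = 13 remainder 1
13 ÷ 2 = 6 remainder 1
6 ÷ 2 = 3 remainder 0
3 ÷ 2 = 1 remainder 1
1 ÷ 2 = 0 remainder 1
Reading remainders bottom-up:
= 11011010100001


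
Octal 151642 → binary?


Each octal digit → 3 binary bits:
  1 = 001
  5 = 101
  1 = 001
  6 = 110
  4 = 100
  2 = 010
Concatenate: 001 101 001 110 100 010
= 001101001110100010


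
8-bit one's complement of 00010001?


Original: 00010001
Invert all bits:
  bit 0: 0 → 1
  bit 1: 0 → 1
  bit 2: 0 → 1
  bit 3: 1 → 0
  bit 4: 0 → 1
  bit 5: 0 → 1
  bit 6: 0 → 1
  bit 7: 1 → 0
= 11101110


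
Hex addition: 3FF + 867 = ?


Align and add column by column (LSB to MSB, each column mod 16 with carry):
  03FF
+ 0867
  ----
  col 0: F(15) + 7(7) + 0 (carry in) = 22 → 6(6), carry out 1
  col 1: F(15) + 6(6) + 1 (carry in) = 22 → 6(6), carry out 1
  col 2: 3(3) + 8(8) + 1 (carry in) = 12 → C(12), carry out 0
  col 3: 0(0) + 0(0) + 0 (carry in) = 0 → 0(0), carry out 0
Reading digits MSB→LSB: 0C66
Strip leading zeros: C66
= 0xC66


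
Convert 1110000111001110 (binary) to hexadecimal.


Group into 4-bit nibbles: 1110000111001110
  1110 = E
  0001 = 1
  1100 = C
  1110 = E
= 0xE1CE


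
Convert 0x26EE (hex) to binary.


Each hex digit → 4 binary bits:
  2 = 0010
  6 = 0110
  E = 1110
  E = 1110
Concatenate: 0010 0110 1110 1110
= 0010011011101110


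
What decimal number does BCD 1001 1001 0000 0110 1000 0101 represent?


Each 4-bit group → digit:
  1001 → 9
  1001 → 9
  0000 → 0
  0110 → 6
  1000 → 8
  0101 → 5
= 990685


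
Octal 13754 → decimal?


Positional values:
Position 0: 4 × 8^0 = 4
Position 1: 5 × 8^1 = 40
Position 2: 7 × 8^2 = 448
Position 3: 3 × 8^3 = 1536
Position 4: 1 × 8^4 = 4096
Sum = 4 + 40 + 448 + 1536 + 4096
= 6124


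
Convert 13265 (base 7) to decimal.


Positional values (base 7):
  5 × 7^0 = 5 × 1 = 5
  6 × 7^1 = 6 × 7 = 42
  2 × 7^2 = 2 × 49 = 98
  3 × 7^3 = 3 × 343 = 1029
  1 × 7^4 = 1 × 2401 = 2401
Sum = 5 + 42 + 98 + 1029 + 2401
= 3575


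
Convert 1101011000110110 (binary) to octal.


Group into 3-bit groups: 001101011000110110
  001 = 1
  101 = 5
  011 = 3
  000 = 0
  110 = 6
  110 = 6
= 0o153066


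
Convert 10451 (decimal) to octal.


Divide by 8 repeatedly:
10451 ÷ 8 = 1306 remainder 3
1306 ÷ 8 = 163 remainder 2
163 ÷ 8 = 20 remainder 3
20 ÷ 8 = 2 remainder 4
2 ÷ 8 = 0 remainder 2
Reading remainders bottom-up:
= 0o24323


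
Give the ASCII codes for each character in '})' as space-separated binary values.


String: '})'  (2 characters)
Per-character ASCII lookup:
  '}': special character: '}' = 125 → 1111101
  ')': special character: ')' = 41 → 101001
= 1111101 101001


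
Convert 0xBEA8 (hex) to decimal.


Positional values:
Position 0: 8 × 16^0 = 8 × 1 = 8
Position 1: A × 16^1 = 10 × 16 = 160
Position 2: E × 16^2 = 14 × 256 = 3584
Position 3: B × 16^3 = 11 × 4096 = 45056
Sum = 8 + 160 + 3584 + 45056
= 48808


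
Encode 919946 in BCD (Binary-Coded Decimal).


Each digit → 4-bit binary:
  9 → 1001
  1 → 0001
  9 → 1001
  9 → 1001
  4 → 0100
  6 → 0110
= 1001 0001 1001 1001 0100 0110


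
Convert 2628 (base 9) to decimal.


Positional values (base 9):
  8 × 9^0 = 8 × 1 = 8
  2 × 9^1 = 2 × 9 = 18
  6 × 9^2 = 6 × 81 = 486
  2 × 9^3 = 2 × 729 = 1458
Sum = 8 + 18 + 486 + 1458
= 1970


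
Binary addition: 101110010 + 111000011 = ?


Align and add column by column (LSB to MSB, carry propagating):
  0101110010
+ 0111000011
  ----------
  col 0: 0 + 1 + 0 (carry in) = 1 → bit 1, carry out 0
  col 1: 1 + 1 + 0 (carry in) = 2 → bit 0, carry out 1
  col 2: 0 + 0 + 1 (carry in) = 1 → bit 1, carry out 0
  col 3: 0 + 0 + 0 (carry in) = 0 → bit 0, carry out 0
  col 4: 1 + 0 + 0 (carry in) = 1 → bit 1, carry out 0
  col 5: 1 + 0 + 0 (carry in) = 1 → bit 1, carry out 0
  col 6: 1 + 1 + 0 (carry in) = 2 → bit 0, carry out 1
  col 7: 0 + 1 + 1 (carry in) = 2 → bit 0, carry out 1
  col 8: 1 + 1 + 1 (carry in) = 3 → bit 1, carry out 1
  col 9: 0 + 0 + 1 (carry in) = 1 → bit 1, carry out 0
Reading bits MSB→LSB: 1100110101
Strip leading zeros: 1100110101
= 1100110101


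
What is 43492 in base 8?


Divide by 8 repeatedly:
43492 ÷ 8 = 5436 remainder 4
5436 ÷ 8 = 679 remainder 4
679 ÷ 8 = 84 remainder 7
84 ÷ 8 = 10 remainder 4
10 ÷ 8 = 1 remainder 2
1 ÷ 8 = 0 remainder 1
Reading remainders bottom-up:
= 0o124744


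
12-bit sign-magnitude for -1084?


Sign bit: 1 (negative)
Magnitude: 1084 = 10000111100
= 110000111100


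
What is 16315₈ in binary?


Each octal digit → 3 binary bits:
  1 = 001
  6 = 110
  3 = 011
  1 = 001
  5 = 101
Concatenate: 001 110 011 001 101
= 001110011001101


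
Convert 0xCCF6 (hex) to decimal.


Positional values:
Position 0: 6 × 16^0 = 6 × 1 = 6
Position 1: F × 16^1 = 15 × 16 = 240
Position 2: C × 16^2 = 12 × 256 = 3072
Position 3: C × 16^3 = 12 × 4096 = 49152
Sum = 6 + 240 + 3072 + 49152
= 52470


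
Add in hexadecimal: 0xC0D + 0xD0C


Align and add column by column (LSB to MSB, each column mod 16 with carry):
  0C0D
+ 0D0C
  ----
  col 0: D(13) + C(12) + 0 (carry in) = 25 → 9(9), carry out 1
  col 1: 0(0) + 0(0) + 1 (carry in) = 1 → 1(1), carry out 0
  col 2: C(12) + D(13) + 0 (carry in) = 25 → 9(9), carry out 1
  col 3: 0(0) + 0(0) + 1 (carry in) = 1 → 1(1), carry out 0
Reading digits MSB→LSB: 1919
Strip leading zeros: 1919
= 0x1919


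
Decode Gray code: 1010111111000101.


Gray code: 1010111111000101
MSB stays the same: 1
Each subsequent bit = prev_binary XOR current_gray:
  B[1] = 1 XOR 0 = 1
  B[2] = 1 XOR 1 = 0
  B[3] = 0 XOR 0 = 0
  B[4] = 0 XOR 1 = 1
  B[5] = 1 XOR 1 = 0
  B[6] = 0 XOR 1 = 1
  B[7] = 1 XOR 1 = 0
  B[8] = 0 XOR 1 = 1
  B[9] = 1 XOR 1 = 0
  B[10] = 0 XOR 0 = 0
  B[11] = 0 XOR 0 = 0
  B[12] = 0 XOR 0 = 0
  B[13] = 0 XOR 1 = 1
  B[14] = 1 XOR 0 = 1
  B[15] = 1 XOR 1 = 0
= 1100101010000110 (51846 decimal)


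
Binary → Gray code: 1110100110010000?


Binary: 1110100110010000
Gray code: G = B XOR (B >> 1)
B >> 1 = 0111010011001000
1110100110010000 XOR 0111010011001000:
  1 XOR 0 = 1
  1 XOR 1 = 0
  1 XOR 1 = 0
  0 XOR 1 = 1
  1 XOR 0 = 1
  0 XOR 1 = 1
  0 XOR 0 = 0
  1 XOR 0 = 1
  1 XOR 1 = 0
  0 XOR 1 = 1
  0 XOR 0 = 0
  1 XOR 0 = 1
  0 XOR 1 = 1
  0 XOR 0 = 0
  0 XOR 0 = 0
  0 XOR 0 = 0
= 1001110101011000


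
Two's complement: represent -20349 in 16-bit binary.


Original: 0100111101111101
Step 1 - Invert all bits: 1011000010000010
Step 2 - Add 1: 1011000010000010 + 1
= 1011000010000011 (represents -20349)


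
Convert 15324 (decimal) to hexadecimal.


Divide by 16 repeatedly:
15324 ÷ 16 = 957 remainder 12 (C)
957 ÷ 16 = 59 remainder 13 (D)
59 ÷ 16 = 3 remainder 11 (B)
3 ÷ 16 = 0 remainder 3 (3)
Reading remainders bottom-up:
= 0x3BDC


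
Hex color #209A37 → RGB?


Hex: #209A37
R = 20₁₆ = 32
G = 9A₁₆ = 154
B = 37₁₆ = 55
= RGB(32, 154, 55)


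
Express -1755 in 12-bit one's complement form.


Original: 011011011011
Invert all bits:
  bit 0: 0 → 1
  bit 1: 1 → 0
  bit 2: 1 → 0
  bit 3: 0 → 1
  bit 4: 1 → 0
  bit 5: 1 → 0
  bit 6: 0 → 1
  bit 7: 1 → 0
  bit 8: 1 → 0
  bit 9: 0 → 1
  bit 10: 1 → 0
  bit 11: 1 → 0
= 100100100100


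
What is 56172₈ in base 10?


Positional values:
Position 0: 2 × 8^0 = 2
Position 1: 7 × 8^1 = 56
Position 2: 1 × 8^2 = 64
Position 3: 6 × 8^3 = 3072
Position 4: 5 × 8^4 = 20480
Sum = 2 + 56 + 64 + 3072 + 20480
= 23674


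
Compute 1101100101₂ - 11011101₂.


Align and subtract column by column (LSB to MSB, borrowing when needed):
  1101100101
- 0011011101
  ----------
  col 0: (1 - 0 borrow-in) - 1 → 1 - 1 = 0, borrow out 0
  col 1: (0 - 0 borrow-in) - 0 → 0 - 0 = 0, borrow out 0
  col 2: (1 - 0 borrow-in) - 1 → 1 - 1 = 0, borrow out 0
  col 3: (0 - 0 borrow-in) - 1 → borrow from next column: (0+2) - 1 = 1, borrow out 1
  col 4: (0 - 1 borrow-in) - 1 → borrow from next column: (-1+2) - 1 = 0, borrow out 1
  col 5: (1 - 1 borrow-in) - 0 → 0 - 0 = 0, borrow out 0
  col 6: (1 - 0 borrow-in) - 1 → 1 - 1 = 0, borrow out 0
  col 7: (0 - 0 borrow-in) - 1 → borrow from next column: (0+2) - 1 = 1, borrow out 1
  col 8: (1 - 1 borrow-in) - 0 → 0 - 0 = 0, borrow out 0
  col 9: (1 - 0 borrow-in) - 0 → 1 - 0 = 1, borrow out 0
Reading bits MSB→LSB: 1010001000
Strip leading zeros: 1010001000
= 1010001000


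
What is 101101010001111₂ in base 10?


Positional values:
Bit 0: 1 × 2^0 = 1
Bit 1: 1 × 2^1 = 2
Bit 2: 1 × 2^2 = 4
Bit 3: 1 × 2^3 = 8
Bit 7: 1 × 2^7 = 128
Bit 9: 1 × 2^9 = 512
Bit 11: 1 × 2^11 = 2048
Bit 12: 1 × 2^12 = 4096
Bit 14: 1 × 2^14 = 16384
Sum = 1 + 2 + 4 + 8 + 128 + 512 + 2048 + 4096 + 16384
= 23183


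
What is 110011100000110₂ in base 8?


Group into 3-bit groups: 110011100000110
  110 = 6
  011 = 3
  100 = 4
  000 = 0
  110 = 6
= 0o63406


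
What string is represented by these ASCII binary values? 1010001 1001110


Codes (binary): 1010001 1001110
Per-code ASCII lookup:
  1010001 = 81  (range 65-90: uppercase, 81 - 65 = 16) → 'Q'
  1001110 = 78  (range 65-90: uppercase, 78 - 65 = 13) → 'N'
= 'QN'


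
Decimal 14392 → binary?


Divide by 2 repeatedly:
14392 ÷ 2 = 7196 remainder 0
7196 ÷ 2 = 3598 remainder 0
3598 ÷ 2 = 1799 remainder 0
1799 ÷ 2 = 899 remainder 1
899 ÷ 2 = 449 remainder 1
449 ÷ 2 = 224 remainder 1
224 ÷ 2 = 112 remainder 0
112 ÷ 2 = 56 remainder 0
56 ÷ 2 = 28 remainder 0
28 ÷ 2 = 14 remainder 0
14 ÷ 2 = 7 remainder 0
7 ÷ 2 = 3 remainder 1
3 ÷ 2 = 1 remainder 1
1 ÷ 2 = 0 remainder 1
Reading remainders bottom-up:
= 11100000111000


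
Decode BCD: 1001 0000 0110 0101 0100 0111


Each 4-bit group → digit:
  1001 → 9
  0000 → 0
  0110 → 6
  0101 → 5
  0100 → 4
  0111 → 7
= 906547


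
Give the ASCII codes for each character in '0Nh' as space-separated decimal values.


String: '0Nh'  (3 characters)
Per-character ASCII lookup:
  '0': digits start at 48: '0' = 48 + 0 = 48
  'N': uppercase starts at 65: 'N' = 65 + 13 = 78
  'h': lowercase starts at 97: 'h' = 97 + 7 = 104
= 48 78 104


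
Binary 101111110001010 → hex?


Group into 4-bit nibbles: 0101111110001010
  0101 = 5
  1111 = F
  1000 = 8
  1010 = A
= 0x5F8A


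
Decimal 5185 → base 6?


Divide by 6 repeatedly:
5185 ÷ 6 = 864 remainder 1
864 ÷ 6 = 144 remainder 0
144 ÷ 6 = 24 remainder 0
24 ÷ 6 = 4 remainder 0
4 ÷ 6 = 0 remainder 4
Reading remainders bottom-up:
= 40001


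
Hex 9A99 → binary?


Each hex digit → 4 binary bits:
  9 = 1001
  A = 1010
  9 = 1001
  9 = 1001
Concatenate: 1001 1010 1001 1001
= 1001101010011001


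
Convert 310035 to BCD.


Each digit → 4-bit binary:
  3 → 0011
  1 → 0001
  0 → 0000
  0 → 0000
  3 → 0011
  5 → 0101
= 0011 0001 0000 0000 0011 0101


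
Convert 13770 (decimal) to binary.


Divide by 2 repeatedly:
13770 ÷ 2 = 6885 remainder 0
6885 ÷ 2 = 3442 remainder 1
3442 ÷ 2 = 1721 remainder 0
1721 ÷ 2 = 860 remainder 1
860 ÷ 2 = 430 remainder 0
430 ÷ 2 = 215 remainder 0
215 ÷ 2 = 107 remainder 1
107 ÷ 2 = 53 remainder 1
53 ÷ 2 = 26 remainder 1
26 ÷ 2 = 13 remainder 0
13 ÷ 2 = 6 remainder 1
6 ÷ 2 = 3 remainder 0
3 ÷ 2 = 1 remainder 1
1 ÷ 2 = 0 remainder 1
Reading remainders bottom-up:
= 11010111001010


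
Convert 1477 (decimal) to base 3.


Divide by 3 repeatedly:
1477 ÷ 3 = 492 remainder 1
492 ÷ 3 = 164 remainder 0
164 ÷ 3 = 54 remainder 2
54 ÷ 3 = 18 remainder 0
18 ÷ 3 = 6 remainder 0
6 ÷ 3 = 2 remainder 0
2 ÷ 3 = 0 remainder 2
Reading remainders bottom-up:
= 2000201


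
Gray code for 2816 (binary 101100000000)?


Binary: 101100000000
Gray code: G = B XOR (B >> 1)
B >> 1 = 010110000000
101100000000 XOR 010110000000:
  1 XOR 0 = 1
  0 XOR 1 = 1
  1 XOR 0 = 1
  1 XOR 1 = 0
  0 XOR 1 = 1
  0 XOR 0 = 0
  0 XOR 0 = 0
  0 XOR 0 = 0
  0 XOR 0 = 0
  0 XOR 0 = 0
  0 XOR 0 = 0
  0 XOR 0 = 0
= 111010000000


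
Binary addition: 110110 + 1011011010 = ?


Align and add column by column (LSB to MSB, carry propagating):
  00000110110
+ 01011011010
  -----------
  col 0: 0 + 0 + 0 (carry in) = 0 → bit 0, carry out 0
  col 1: 1 + 1 + 0 (carry in) = 2 → bit 0, carry out 1
  col 2: 1 + 0 + 1 (carry in) = 2 → bit 0, carry out 1
  col 3: 0 + 1 + 1 (carry in) = 2 → bit 0, carry out 1
  col 4: 1 + 1 + 1 (carry in) = 3 → bit 1, carry out 1
  col 5: 1 + 0 + 1 (carry in) = 2 → bit 0, carry out 1
  col 6: 0 + 1 + 1 (carry in) = 2 → bit 0, carry out 1
  col 7: 0 + 1 + 1 (carry in) = 2 → bit 0, carry out 1
  col 8: 0 + 0 + 1 (carry in) = 1 → bit 1, carry out 0
  col 9: 0 + 1 + 0 (carry in) = 1 → bit 1, carry out 0
  col 10: 0 + 0 + 0 (carry in) = 0 → bit 0, carry out 0
Reading bits MSB→LSB: 01100010000
Strip leading zeros: 1100010000
= 1100010000


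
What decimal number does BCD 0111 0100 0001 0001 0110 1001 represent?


Each 4-bit group → digit:
  0111 → 7
  0100 → 4
  0001 → 1
  0001 → 1
  0110 → 6
  1001 → 9
= 741169


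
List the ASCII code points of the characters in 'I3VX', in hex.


String: 'I3VX'  (4 characters)
Per-character ASCII lookup:
  'I': uppercase starts at 65: 'I' = 65 + 8 = 73 → 0x49
  '3': digits start at 48: '3' = 48 + 3 = 51 → 0x33
  'V': uppercase starts at 65: 'V' = 65 + 21 = 86 → 0x56
  'X': uppercase starts at 65: 'X' = 65 + 23 = 88 → 0x58
= 0x49 0x33 0x56 0x58


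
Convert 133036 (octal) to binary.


Each octal digit → 3 binary bits:
  1 = 001
  3 = 011
  3 = 011
  0 = 000
  3 = 011
  6 = 110
Concatenate: 001 011 011 000 011 110
= 001011011000011110


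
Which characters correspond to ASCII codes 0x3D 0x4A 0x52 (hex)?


Codes (hex): 0x3D 0x4A 0x52
Per-code ASCII lookup:
  0x3D = 61  (special character) → '='
  0x4A = 74  (range 65-90: uppercase, 74 - 65 = 9) → 'J'
  0x52 = 82  (range 65-90: uppercase, 82 - 65 = 17) → 'R'
= '=JR'


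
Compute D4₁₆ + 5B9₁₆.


Align and add column by column (LSB to MSB, each column mod 16 with carry):
  00D4
+ 05B9
  ----
  col 0: 4(4) + 9(9) + 0 (carry in) = 13 → D(13), carry out 0
  col 1: D(13) + B(11) + 0 (carry in) = 24 → 8(8), carry out 1
  col 2: 0(0) + 5(5) + 1 (carry in) = 6 → 6(6), carry out 0
  col 3: 0(0) + 0(0) + 0 (carry in) = 0 → 0(0), carry out 0
Reading digits MSB→LSB: 068D
Strip leading zeros: 68D
= 0x68D


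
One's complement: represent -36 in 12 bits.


Original: 000000100100
Invert all bits:
  bit 0: 0 → 1
  bit 1: 0 → 1
  bit 2: 0 → 1
  bit 3: 0 → 1
  bit 4: 0 → 1
  bit 5: 0 → 1
  bit 6: 1 → 0
  bit 7: 0 → 1
  bit 8: 0 → 1
  bit 9: 1 → 0
  bit 10: 0 → 1
  bit 11: 0 → 1
= 111111011011


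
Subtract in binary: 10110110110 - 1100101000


Align and subtract column by column (LSB to MSB, borrowing when needed):
  10110110110
- 01100101000
  -----------
  col 0: (0 - 0 borrow-in) - 0 → 0 - 0 = 0, borrow out 0
  col 1: (1 - 0 borrow-in) - 0 → 1 - 0 = 1, borrow out 0
  col 2: (1 - 0 borrow-in) - 0 → 1 - 0 = 1, borrow out 0
  col 3: (0 - 0 borrow-in) - 1 → borrow from next column: (0+2) - 1 = 1, borrow out 1
  col 4: (1 - 1 borrow-in) - 0 → 0 - 0 = 0, borrow out 0
  col 5: (1 - 0 borrow-in) - 1 → 1 - 1 = 0, borrow out 0
  col 6: (0 - 0 borrow-in) - 0 → 0 - 0 = 0, borrow out 0
  col 7: (1 - 0 borrow-in) - 0 → 1 - 0 = 1, borrow out 0
  col 8: (1 - 0 borrow-in) - 1 → 1 - 1 = 0, borrow out 0
  col 9: (0 - 0 borrow-in) - 1 → borrow from next column: (0+2) - 1 = 1, borrow out 1
  col 10: (1 - 1 borrow-in) - 0 → 0 - 0 = 0, borrow out 0
Reading bits MSB→LSB: 01010001110
Strip leading zeros: 1010001110
= 1010001110


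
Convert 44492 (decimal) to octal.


Divide by 8 repeatedly:
44492 ÷ 8 = 5561 remainder 4
5561 ÷ 8 = 695 remainder 1
695 ÷ 8 = 86 remainder 7
86 ÷ 8 = 10 remainder 6
10 ÷ 8 = 1 remainder 2
1 ÷ 8 = 0 remainder 1
Reading remainders bottom-up:
= 0o126714


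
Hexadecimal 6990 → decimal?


Positional values:
Position 0: 0 × 16^0 = 0 × 1 = 0
Position 1: 9 × 16^1 = 9 × 16 = 144
Position 2: 9 × 16^2 = 9 × 256 = 2304
Position 3: 6 × 16^3 = 6 × 4096 = 24576
Sum = 0 + 144 + 2304 + 24576
= 27024


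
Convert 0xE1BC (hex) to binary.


Each hex digit → 4 binary bits:
  E = 1110
  1 = 0001
  B = 1011
  C = 1100
Concatenate: 1110 0001 1011 1100
= 1110000110111100


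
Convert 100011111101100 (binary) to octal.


Group into 3-bit groups: 100011111101100
  100 = 4
  011 = 3
  111 = 7
  101 = 5
  100 = 4
= 0o43754


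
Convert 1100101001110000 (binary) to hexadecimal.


Group into 4-bit nibbles: 1100101001110000
  1100 = C
  1010 = A
  0111 = 7
  0000 = 0
= 0xCA70


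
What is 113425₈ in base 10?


Positional values:
Position 0: 5 × 8^0 = 5
Position 1: 2 × 8^1 = 16
Position 2: 4 × 8^2 = 256
Position 3: 3 × 8^3 = 1536
Position 4: 1 × 8^4 = 4096
Position 5: 1 × 8^5 = 32768
Sum = 5 + 16 + 256 + 1536 + 4096 + 32768
= 38677


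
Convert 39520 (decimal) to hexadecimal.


Divide by 16 repeatedly:
39520 ÷ 16 = 2470 remainder 0 (0)
2470 ÷ 16 = 154 remainder 6 (6)
154 ÷ 16 = 9 remainder 10 (A)
9 ÷ 16 = 0 remainder 9 (9)
Reading remainders bottom-up:
= 0x9A60


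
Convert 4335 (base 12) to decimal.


Positional values (base 12):
  5 × 12^0 = 5 × 1 = 5
  3 × 12^1 = 3 × 12 = 36
  3 × 12^2 = 3 × 144 = 432
  4 × 12^3 = 4 × 1728 = 6912
Sum = 5 + 36 + 432 + 6912
= 7385


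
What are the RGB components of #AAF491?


Hex: #AAF491
R = AA₁₆ = 170
G = F4₁₆ = 244
B = 91₁₆ = 145
= RGB(170, 244, 145)


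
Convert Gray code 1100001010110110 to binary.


Gray code: 1100001010110110
MSB stays the same: 1
Each subsequent bit = prev_binary XOR current_gray:
  B[1] = 1 XOR 1 = 0
  B[2] = 0 XOR 0 = 0
  B[3] = 0 XOR 0 = 0
  B[4] = 0 XOR 0 = 0
  B[5] = 0 XOR 0 = 0
  B[6] = 0 XOR 1 = 1
  B[7] = 1 XOR 0 = 1
  B[8] = 1 XOR 1 = 0
  B[9] = 0 XOR 0 = 0
  B[10] = 0 XOR 1 = 1
  B[11] = 1 XOR 1 = 0
  B[12] = 0 XOR 0 = 0
  B[13] = 0 XOR 1 = 1
  B[14] = 1 XOR 1 = 0
  B[15] = 0 XOR 0 = 0
= 1000001100100100 (33572 decimal)


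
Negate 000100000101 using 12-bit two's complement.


Original: 000100000101
Step 1 - Invert all bits: 111011111010
Step 2 - Add 1: 111011111010 + 1
= 111011111011 (represents -261)


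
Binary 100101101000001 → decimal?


Positional values:
Bit 0: 1 × 2^0 = 1
Bit 6: 1 × 2^6 = 64
Bit 8: 1 × 2^8 = 256
Bit 9: 1 × 2^9 = 512
Bit 11: 1 × 2^11 = 2048
Bit 14: 1 × 2^14 = 16384
Sum = 1 + 64 + 256 + 512 + 2048 + 16384
= 19265


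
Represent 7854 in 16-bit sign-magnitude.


Sign bit: 0 (positive)
Magnitude: 7854 = 001111010101110
= 0001111010101110


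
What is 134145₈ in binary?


Each octal digit → 3 binary bits:
  1 = 001
  3 = 011
  4 = 100
  1 = 001
  4 = 100
  5 = 101
Concatenate: 001 011 100 001 100 101
= 001011100001100101


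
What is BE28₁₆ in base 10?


Positional values:
Position 0: 8 × 16^0 = 8 × 1 = 8
Position 1: 2 × 16^1 = 2 × 16 = 32
Position 2: E × 16^2 = 14 × 256 = 3584
Position 3: B × 16^3 = 11 × 4096 = 45056
Sum = 8 + 32 + 3584 + 45056
= 48680


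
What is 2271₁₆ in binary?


Each hex digit → 4 binary bits:
  2 = 0010
  2 = 0010
  7 = 0111
  1 = 0001
Concatenate: 0010 0010 0111 0001
= 0010001001110001


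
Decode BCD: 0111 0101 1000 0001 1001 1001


Each 4-bit group → digit:
  0111 → 7
  0101 → 5
  1000 → 8
  0001 → 1
  1001 → 9
  1001 → 9
= 758199


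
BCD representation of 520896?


Each digit → 4-bit binary:
  5 → 0101
  2 → 0010
  0 → 0000
  8 → 1000
  9 → 1001
  6 → 0110
= 0101 0010 0000 1000 1001 0110


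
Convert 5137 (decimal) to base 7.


Divide by 7 repeatedly:
5137 ÷ 7 = 733 remainder 6
733 ÷ 7 = 104 remainder 5
104 ÷ 7 = 14 remainder 6
14 ÷ 7 = 2 remainder 0
2 ÷ 7 = 0 remainder 2
Reading remainders bottom-up:
= 20656


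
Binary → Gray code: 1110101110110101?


Binary: 1110101110110101
Gray code: G = B XOR (B >> 1)
B >> 1 = 0111010111011010
1110101110110101 XOR 0111010111011010:
  1 XOR 0 = 1
  1 XOR 1 = 0
  1 XOR 1 = 0
  0 XOR 1 = 1
  1 XOR 0 = 1
  0 XOR 1 = 1
  1 XOR 0 = 1
  1 XOR 1 = 0
  1 XOR 1 = 0
  0 XOR 1 = 1
  1 XOR 0 = 1
  1 XOR 1 = 0
  0 XOR 1 = 1
  1 XOR 0 = 1
  0 XOR 1 = 1
  1 XOR 0 = 1
= 1001111001101111


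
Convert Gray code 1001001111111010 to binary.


Gray code: 1001001111111010
MSB stays the same: 1
Each subsequent bit = prev_binary XOR current_gray:
  B[1] = 1 XOR 0 = 1
  B[2] = 1 XOR 0 = 1
  B[3] = 1 XOR 1 = 0
  B[4] = 0 XOR 0 = 0
  B[5] = 0 XOR 0 = 0
  B[6] = 0 XOR 1 = 1
  B[7] = 1 XOR 1 = 0
  B[8] = 0 XOR 1 = 1
  B[9] = 1 XOR 1 = 0
  B[10] = 0 XOR 1 = 1
  B[11] = 1 XOR 1 = 0
  B[12] = 0 XOR 1 = 1
  B[13] = 1 XOR 0 = 1
  B[14] = 1 XOR 1 = 0
  B[15] = 0 XOR 0 = 0
= 1110001010101100 (58028 decimal)


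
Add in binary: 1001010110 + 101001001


Align and add column by column (LSB to MSB, carry propagating):
  01001010110
+ 00101001001
  -----------
  col 0: 0 + 1 + 0 (carry in) = 1 → bit 1, carry out 0
  col 1: 1 + 0 + 0 (carry in) = 1 → bit 1, carry out 0
  col 2: 1 + 0 + 0 (carry in) = 1 → bit 1, carry out 0
  col 3: 0 + 1 + 0 (carry in) = 1 → bit 1, carry out 0
  col 4: 1 + 0 + 0 (carry in) = 1 → bit 1, carry out 0
  col 5: 0 + 0 + 0 (carry in) = 0 → bit 0, carry out 0
  col 6: 1 + 1 + 0 (carry in) = 2 → bit 0, carry out 1
  col 7: 0 + 0 + 1 (carry in) = 1 → bit 1, carry out 0
  col 8: 0 + 1 + 0 (carry in) = 1 → bit 1, carry out 0
  col 9: 1 + 0 + 0 (carry in) = 1 → bit 1, carry out 0
  col 10: 0 + 0 + 0 (carry in) = 0 → bit 0, carry out 0
Reading bits MSB→LSB: 01110011111
Strip leading zeros: 1110011111
= 1110011111


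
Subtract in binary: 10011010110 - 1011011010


Align and subtract column by column (LSB to MSB, borrowing when needed):
  10011010110
- 01011011010
  -----------
  col 0: (0 - 0 borrow-in) - 0 → 0 - 0 = 0, borrow out 0
  col 1: (1 - 0 borrow-in) - 1 → 1 - 1 = 0, borrow out 0
  col 2: (1 - 0 borrow-in) - 0 → 1 - 0 = 1, borrow out 0
  col 3: (0 - 0 borrow-in) - 1 → borrow from next column: (0+2) - 1 = 1, borrow out 1
  col 4: (1 - 1 borrow-in) - 1 → borrow from next column: (0+2) - 1 = 1, borrow out 1
  col 5: (0 - 1 borrow-in) - 0 → borrow from next column: (-1+2) - 0 = 1, borrow out 1
  col 6: (1 - 1 borrow-in) - 1 → borrow from next column: (0+2) - 1 = 1, borrow out 1
  col 7: (1 - 1 borrow-in) - 1 → borrow from next column: (0+2) - 1 = 1, borrow out 1
  col 8: (0 - 1 borrow-in) - 0 → borrow from next column: (-1+2) - 0 = 1, borrow out 1
  col 9: (0 - 1 borrow-in) - 1 → borrow from next column: (-1+2) - 1 = 0, borrow out 1
  col 10: (1 - 1 borrow-in) - 0 → 0 - 0 = 0, borrow out 0
Reading bits MSB→LSB: 00111111100
Strip leading zeros: 111111100
= 111111100


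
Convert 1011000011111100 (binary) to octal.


Group into 3-bit groups: 001011000011111100
  001 = 1
  011 = 3
  000 = 0
  011 = 3
  111 = 7
  100 = 4
= 0o130374


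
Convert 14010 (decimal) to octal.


Divide by 8 repeatedly:
14010 ÷ 8 = 1751 remainder 2
1751 ÷ 8 = 218 remainder 7
218 ÷ 8 = 27 remainder 2
27 ÷ 8 = 3 remainder 3
3 ÷ 8 = 0 remainder 3
Reading remainders bottom-up:
= 0o33272


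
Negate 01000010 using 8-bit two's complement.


Original: 01000010
Step 1 - Invert all bits: 10111101
Step 2 - Add 1: 10111101 + 1
= 10111110 (represents -66)


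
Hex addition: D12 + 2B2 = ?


Align and add column by column (LSB to MSB, each column mod 16 with carry):
  0D12
+ 02B2
  ----
  col 0: 2(2) + 2(2) + 0 (carry in) = 4 → 4(4), carry out 0
  col 1: 1(1) + B(11) + 0 (carry in) = 12 → C(12), carry out 0
  col 2: D(13) + 2(2) + 0 (carry in) = 15 → F(15), carry out 0
  col 3: 0(0) + 0(0) + 0 (carry in) = 0 → 0(0), carry out 0
Reading digits MSB→LSB: 0FC4
Strip leading zeros: FC4
= 0xFC4


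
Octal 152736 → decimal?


Positional values:
Position 0: 6 × 8^0 = 6
Position 1: 3 × 8^1 = 24
Position 2: 7 × 8^2 = 448
Position 3: 2 × 8^3 = 1024
Position 4: 5 × 8^4 = 20480
Position 5: 1 × 8^5 = 32768
Sum = 6 + 24 + 448 + 1024 + 20480 + 32768
= 54750


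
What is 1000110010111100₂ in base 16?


Group into 4-bit nibbles: 1000110010111100
  1000 = 8
  1100 = C
  1011 = B
  1100 = C
= 0x8CBC


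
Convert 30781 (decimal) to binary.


Divide by 2 repeatedly:
30781 ÷ 2 = 15390 remainder 1
15390 ÷ 2 = 7695 remainder 0
7695 ÷ 2 = 3847 remainder 1
3847 ÷ 2 = 1923 remainder 1
1923 ÷ 2 = 961 remainder 1
961 ÷ 2 = 480 remainder 1
480 ÷ 2 = 240 remainder 0
240 ÷ 2 = 120 remainder 0
120 ÷ 2 = 60 remainder 0
60 ÷ 2 = 30 remainder 0
30 ÷ 2 = 15 remainder 0
15 ÷ 2 = 7 remainder 1
7 ÷ 2 = 3 remainder 1
3 ÷ 2 = 1 remainder 1
1 ÷ 2 = 0 remainder 1
Reading remainders bottom-up:
= 111100000111101


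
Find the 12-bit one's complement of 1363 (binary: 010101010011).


Original: 010101010011
Invert all bits:
  bit 0: 0 → 1
  bit 1: 1 → 0
  bit 2: 0 → 1
  bit 3: 1 → 0
  bit 4: 0 → 1
  bit 5: 1 → 0
  bit 6: 0 → 1
  bit 7: 1 → 0
  bit 8: 0 → 1
  bit 9: 0 → 1
  bit 10: 1 → 0
  bit 11: 1 → 0
= 101010101100


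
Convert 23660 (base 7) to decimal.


Positional values (base 7):
  0 × 7^0 = 0 × 1 = 0
  6 × 7^1 = 6 × 7 = 42
  6 × 7^2 = 6 × 49 = 294
  3 × 7^3 = 3 × 343 = 1029
  2 × 7^4 = 2 × 2401 = 4802
Sum = 0 + 42 + 294 + 1029 + 4802
= 6167


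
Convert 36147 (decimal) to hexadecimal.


Divide by 16 repeatedly:
36147 ÷ 16 = 2259 remainder 3 (3)
2259 ÷ 16 = 141 remainder 3 (3)
141 ÷ 16 = 8 remainder 13 (D)
8 ÷ 16 = 0 remainder 8 (8)
Reading remainders bottom-up:
= 0x8D33


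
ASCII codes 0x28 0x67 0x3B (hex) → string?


Codes (hex): 0x28 0x67 0x3B
Per-code ASCII lookup:
  0x28 = 40  (special character) → '('
  0x67 = 103  (range 97-122: lowercase, 103 - 97 = 6) → 'g'
  0x3B = 59  (special character) → ';'
= '(g;'
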